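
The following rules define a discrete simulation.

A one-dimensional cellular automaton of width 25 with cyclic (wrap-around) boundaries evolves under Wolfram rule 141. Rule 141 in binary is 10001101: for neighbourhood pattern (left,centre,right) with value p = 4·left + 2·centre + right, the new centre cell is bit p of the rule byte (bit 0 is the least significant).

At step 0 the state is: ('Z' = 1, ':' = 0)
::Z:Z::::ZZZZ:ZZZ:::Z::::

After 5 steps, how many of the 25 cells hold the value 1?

t=0: ::Z:Z::::ZZZZ:ZZZ:::Z::::
t=1: Z:Z:Z:ZZ:ZZZ::ZZ::Z:Z:ZZZ
t=2: ::Z:Z:Z::ZZ:::Z:::Z:Z:ZZZ
t=3: ::Z:Z:Z::Z::Z:Z:Z:Z:Z:ZZ:
t=4: Z:Z:Z:Z::Z::Z:Z:Z:Z:Z:Z::
t=5: Z:Z:Z:Z::Z::Z:Z:Z:Z:Z:Z::

11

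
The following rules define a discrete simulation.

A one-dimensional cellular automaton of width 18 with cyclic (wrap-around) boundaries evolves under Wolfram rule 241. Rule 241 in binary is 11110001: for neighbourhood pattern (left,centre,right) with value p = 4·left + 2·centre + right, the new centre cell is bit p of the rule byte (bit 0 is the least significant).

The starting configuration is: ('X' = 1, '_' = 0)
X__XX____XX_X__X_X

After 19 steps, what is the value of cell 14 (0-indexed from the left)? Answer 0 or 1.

0

t=0: X__XX____XX_X__X_X
t=1: XX__XXXX__XX_X__X_
t=2: _XX__XXXX__XX_X__X
t=3: X_XX__XXXX__XX_X__
t=4: _X_XX__XXXX__XX_X_
t=5: __X_XX__XXXX__XX_X
t=6: X__X_XX__XXXX__XX_
t=7: _X__X_XX__XXXX__XX
t=8: X_X__X_XX__XXXX__X
t=9: XX_X__X_XX__XXXX__
t=10: _XX_X__X_XX__XXXX_
t=11: __XX_X__X_XX__XXXX
t=12: X__XX_X__X_XX__XXX
t=13: XX__XX_X__X_XX__XX
t=14: XXX__XX_X__X_XX__X
t=15: XXXX__XX_X__X_XX__
t=16: _XXXX__XX_X__X_XX_
t=17: __XXXX__XX_X__X_XX
t=18: X__XXXX__XX_X__X_X
t=19: XX__XXXX__XX_X__X_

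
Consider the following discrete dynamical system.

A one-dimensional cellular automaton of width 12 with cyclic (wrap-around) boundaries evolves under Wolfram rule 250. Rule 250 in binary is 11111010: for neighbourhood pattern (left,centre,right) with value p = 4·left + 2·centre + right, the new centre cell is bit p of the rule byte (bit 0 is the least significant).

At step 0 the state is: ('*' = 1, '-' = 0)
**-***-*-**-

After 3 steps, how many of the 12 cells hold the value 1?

12

[0] **-***-*-**-
[1] *******-****
[2] ************
[3] ************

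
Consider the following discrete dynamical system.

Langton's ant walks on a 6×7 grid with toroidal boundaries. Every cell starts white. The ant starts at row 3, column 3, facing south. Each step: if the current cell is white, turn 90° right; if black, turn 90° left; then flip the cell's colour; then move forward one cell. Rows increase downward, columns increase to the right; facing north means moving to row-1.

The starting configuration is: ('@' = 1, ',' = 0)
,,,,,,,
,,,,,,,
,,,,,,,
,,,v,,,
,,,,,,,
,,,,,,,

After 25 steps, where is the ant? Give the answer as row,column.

[0] ,,,,,,,
,,,,,,,
,,,,,,,
,,,v,,,
,,,,,,,
,,,,,,,
[1] ,,,,,,,
,,,,,,,
,,,,,,,
,,<@,,,
,,,,,,,
,,,,,,,
[2] ,,,,,,,
,,,,,,,
,,^,,,,
,,@@,,,
,,,,,,,
,,,,,,,
[3] ,,,,,,,
,,,,,,,
,,@>,,,
,,@@,,,
,,,,,,,
,,,,,,,
[4] ,,,,,,,
,,,,,,,
,,@@,,,
,,@v,,,
,,,,,,,
,,,,,,,
[5] ,,,,,,,
,,,,,,,
,,@@,,,
,,@,>,,
,,,,,,,
,,,,,,,
[6] ,,,,,,,
,,,,,,,
,,@@,,,
,,@,@,,
,,,,v,,
,,,,,,,
[7] ,,,,,,,
,,,,,,,
,,@@,,,
,,@,@,,
,,,<@,,
,,,,,,,
[8] ,,,,,,,
,,,,,,,
,,@@,,,
,,@^@,,
,,,@@,,
,,,,,,,
[9] ,,,,,,,
,,,,,,,
,,@@,,,
,,@@>,,
,,,@@,,
,,,,,,,
[10] ,,,,,,,
,,,,,,,
,,@@^,,
,,@@,,,
,,,@@,,
,,,,,,,
[11] ,,,,,,,
,,,,,,,
,,@@@>,
,,@@,,,
,,,@@,,
,,,,,,,
[12] ,,,,,,,
,,,,,,,
,,@@@@,
,,@@,v,
,,,@@,,
,,,,,,,
[13] ,,,,,,,
,,,,,,,
,,@@@@,
,,@@<@,
,,,@@,,
,,,,,,,
[14] ,,,,,,,
,,,,,,,
,,@@^@,
,,@@@@,
,,,@@,,
,,,,,,,
[15] ,,,,,,,
,,,,,,,
,,@<,@,
,,@@@@,
,,,@@,,
,,,,,,,
[16] ,,,,,,,
,,,,,,,
,,@,,@,
,,@v@@,
,,,@@,,
,,,,,,,
[17] ,,,,,,,
,,,,,,,
,,@,,@,
,,@,>@,
,,,@@,,
,,,,,,,
[18] ,,,,,,,
,,,,,,,
,,@,^@,
,,@,,@,
,,,@@,,
,,,,,,,
[19] ,,,,,,,
,,,,,,,
,,@,@>,
,,@,,@,
,,,@@,,
,,,,,,,
[20] ,,,,,,,
,,,,,^,
,,@,@,,
,,@,,@,
,,,@@,,
,,,,,,,
[21] ,,,,,,,
,,,,,@>
,,@,@,,
,,@,,@,
,,,@@,,
,,,,,,,
[22] ,,,,,,,
,,,,,@@
,,@,@,v
,,@,,@,
,,,@@,,
,,,,,,,
[23] ,,,,,,,
,,,,,@@
,,@,@<@
,,@,,@,
,,,@@,,
,,,,,,,
[24] ,,,,,,,
,,,,,^@
,,@,@@@
,,@,,@,
,,,@@,,
,,,,,,,
[25] ,,,,,,,
,,,,<,@
,,@,@@@
,,@,,@,
,,,@@,,
,,,,,,,

1,4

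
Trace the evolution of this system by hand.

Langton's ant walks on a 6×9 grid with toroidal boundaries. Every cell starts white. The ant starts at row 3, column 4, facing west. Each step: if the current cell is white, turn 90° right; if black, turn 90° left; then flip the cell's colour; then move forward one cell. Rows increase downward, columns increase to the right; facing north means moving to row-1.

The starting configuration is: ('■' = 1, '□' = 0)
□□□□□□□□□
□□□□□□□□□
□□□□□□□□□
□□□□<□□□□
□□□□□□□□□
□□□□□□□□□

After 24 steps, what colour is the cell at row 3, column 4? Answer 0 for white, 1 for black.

step 0: □□□□□□□□□
□□□□□□□□□
□□□□□□□□□
□□□□<□□□□
□□□□□□□□□
□□□□□□□□□
step 1: □□□□□□□□□
□□□□□□□□□
□□□□^□□□□
□□□□■□□□□
□□□□□□□□□
□□□□□□□□□
step 2: □□□□□□□□□
□□□□□□□□□
□□□□■>□□□
□□□□■□□□□
□□□□□□□□□
□□□□□□□□□
step 3: □□□□□□□□□
□□□□□□□□□
□□□□■■□□□
□□□□■v□□□
□□□□□□□□□
□□□□□□□□□
step 4: □□□□□□□□□
□□□□□□□□□
□□□□■■□□□
□□□□<■□□□
□□□□□□□□□
□□□□□□□□□
step 5: □□□□□□□□□
□□□□□□□□□
□□□□■■□□□
□□□□□■□□□
□□□□v□□□□
□□□□□□□□□
step 6: □□□□□□□□□
□□□□□□□□□
□□□□■■□□□
□□□□□■□□□
□□□<■□□□□
□□□□□□□□□
step 7: □□□□□□□□□
□□□□□□□□□
□□□□■■□□□
□□□^□■□□□
□□□■■□□□□
□□□□□□□□□
step 8: □□□□□□□□□
□□□□□□□□□
□□□□■■□□□
□□□■>■□□□
□□□■■□□□□
□□□□□□□□□
step 9: □□□□□□□□□
□□□□□□□□□
□□□□■■□□□
□□□■■■□□□
□□□■v□□□□
□□□□□□□□□
step 10: □□□□□□□□□
□□□□□□□□□
□□□□■■□□□
□□□■■■□□□
□□□■□>□□□
□□□□□□□□□
step 11: □□□□□□□□□
□□□□□□□□□
□□□□■■□□□
□□□■■■□□□
□□□■□■□□□
□□□□□v□□□
step 12: □□□□□□□□□
□□□□□□□□□
□□□□■■□□□
□□□■■■□□□
□□□■□■□□□
□□□□<■□□□
step 13: □□□□□□□□□
□□□□□□□□□
□□□□■■□□□
□□□■■■□□□
□□□■^■□□□
□□□□■■□□□
step 14: □□□□□□□□□
□□□□□□□□□
□□□□■■□□□
□□□■■■□□□
□□□■■>□□□
□□□□■■□□□
step 15: □□□□□□□□□
□□□□□□□□□
□□□□■■□□□
□□□■■^□□□
□□□■■□□□□
□□□□■■□□□
step 16: □□□□□□□□□
□□□□□□□□□
□□□□■■□□□
□□□■<□□□□
□□□■■□□□□
□□□□■■□□□
step 17: □□□□□□□□□
□□□□□□□□□
□□□□■■□□□
□□□■□□□□□
□□□■v□□□□
□□□□■■□□□
step 18: □□□□□□□□□
□□□□□□□□□
□□□□■■□□□
□□□■□□□□□
□□□■□>□□□
□□□□■■□□□
step 19: □□□□□□□□□
□□□□□□□□□
□□□□■■□□□
□□□■□□□□□
□□□■□■□□□
□□□□■v□□□
step 20: □□□□□□□□□
□□□□□□□□□
□□□□■■□□□
□□□■□□□□□
□□□■□■□□□
□□□□■□>□□
step 21: □□□□□□v□□
□□□□□□□□□
□□□□■■□□□
□□□■□□□□□
□□□■□■□□□
□□□□■□■□□
step 22: □□□□□<■□□
□□□□□□□□□
□□□□■■□□□
□□□■□□□□□
□□□■□■□□□
□□□□■□■□□
step 23: □□□□□■■□□
□□□□□□□□□
□□□□■■□□□
□□□■□□□□□
□□□■□■□□□
□□□□■^■□□
step 24: □□□□□■■□□
□□□□□□□□□
□□□□■■□□□
□□□■□□□□□
□□□■□■□□□
□□□□■■>□□

0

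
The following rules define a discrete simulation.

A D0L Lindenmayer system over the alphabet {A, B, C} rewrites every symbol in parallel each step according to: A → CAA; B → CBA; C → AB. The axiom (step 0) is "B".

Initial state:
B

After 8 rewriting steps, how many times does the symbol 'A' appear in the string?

0) B
1) CBA
2) ABCBACAA
3) CAACBAABCBACAAABCAACAA
4) ABCAACAAABCBACAACAACBAABCBACAAABCAACAACAACBAABCAACAAABCAACAA
5) CAACBAABCAACAAABCAACAACAACBAABCBACAAABCAACAAABCAACAAABCBAC…CAACAAABCBACAACAACBAABCAACAAABCAACAACAACBAABCAACAAABCAACAA  (len 164)
6) ABCAACAAABCBACAACAACBAABCAACAAABCAACAACAACBAABCAACAAABCAAC…CAACAAABCBACAACAACBAABCAACAAABCAACAACAACBAABCAACAAABCAACAA  (len 448)
7) CAACBAABCAACAAABCAACAACAACBAABCBACAAABCAACAAABCAACAAABCBAC…CAACAAABCBACAACAACBAABCAACAAABCAACAACAACBAABCAACAAABCAACAA  (len 1224)
8) ABCAACAAABCBACAACAACBAABCAACAAABCAACAACAACBAABCAACAAABCAAC…CAACAAABCBACAACAACBAABCAACAAABCAACAACAACBAABCAACAAABCAACAA  (len 3344)

1930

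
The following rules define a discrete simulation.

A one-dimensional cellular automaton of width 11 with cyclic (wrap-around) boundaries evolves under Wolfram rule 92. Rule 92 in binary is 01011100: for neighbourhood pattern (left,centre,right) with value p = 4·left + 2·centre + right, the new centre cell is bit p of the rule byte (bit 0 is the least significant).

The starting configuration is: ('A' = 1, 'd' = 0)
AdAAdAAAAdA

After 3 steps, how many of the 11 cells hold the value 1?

7

0) AdAAdAAAAdA
1) AdAAdAddAdA
2) AdAAdAAdAdA
3) AdAAdAAdAdA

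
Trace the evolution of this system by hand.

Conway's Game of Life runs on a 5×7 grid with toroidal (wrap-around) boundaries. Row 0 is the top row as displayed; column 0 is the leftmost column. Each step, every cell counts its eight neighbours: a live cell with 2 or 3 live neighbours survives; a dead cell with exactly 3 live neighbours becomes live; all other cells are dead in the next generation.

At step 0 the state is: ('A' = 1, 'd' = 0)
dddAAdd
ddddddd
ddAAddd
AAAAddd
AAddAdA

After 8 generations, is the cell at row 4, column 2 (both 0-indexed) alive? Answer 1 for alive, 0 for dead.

1

t=0: dddAAdd
ddddddd
ddAAddd
AAAAddd
AAddAdA
t=1: AddAAAd
ddAdAdd
dddAddd
ddddAdA
ddddAAA
t=2: ddddddd
ddAddAd
dddAAAd
dddAAdA
Adddddd
t=3: ddddddd
dddAdAd
ddAdddA
dddAddA
ddddddd
t=4: ddddddd
ddddddd
ddAAAAA
ddddddd
ddddddd
t=5: ddddddd
dddAAAd
dddAAAd
dddAAAd
ddddddd
t=6: ddddAdd
dddAdAd
ddAdddA
dddAdAd
ddddAdd
t=7: dddAAAd
dddAAAd
ddAAdAA
dddAAAd
dddAAAd
t=8: ddAdddA
ddddddd
ddAdddA
ddddddd
ddAdddA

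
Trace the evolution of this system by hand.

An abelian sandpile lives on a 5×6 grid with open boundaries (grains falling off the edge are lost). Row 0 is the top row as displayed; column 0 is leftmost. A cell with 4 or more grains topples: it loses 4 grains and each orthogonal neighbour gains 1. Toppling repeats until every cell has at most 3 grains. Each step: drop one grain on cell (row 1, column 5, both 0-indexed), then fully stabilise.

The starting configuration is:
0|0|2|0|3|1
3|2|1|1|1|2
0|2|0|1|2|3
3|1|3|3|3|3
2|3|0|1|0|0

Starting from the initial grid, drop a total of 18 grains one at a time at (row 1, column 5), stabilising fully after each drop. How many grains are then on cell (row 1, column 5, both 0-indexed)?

2

0) 0|0|2|0|3|1
3|2|1|1|1|2
0|2|0|1|2|3
3|1|3|3|3|3
2|3|0|1|0|0
1) 0|0|2|0|3|1
3|2|1|1|1|3
0|2|0|1|2|3
3|1|3|3|3|3
2|3|0|1|0|0
2) 0|0|2|0|3|2
3|2|1|1|3|1
0|2|1|3|0|2
3|2|0|1|2|1
2|3|1|2|1|1
3) 0|0|2|0|3|2
3|2|1|1|3|2
0|2|1|3|0|2
3|2|0|1|2|1
2|3|1|2|1|1
4) 0|0|2|0|3|2
3|2|1|1|3|3
0|2|1|3|0|2
3|2|0|1|2|1
2|3|1|2|1|1
5) 0|0|2|1|1|0
3|2|1|2|1|2
0|2|1|3|1|3
3|2|0|1|2|1
2|3|1|2|1|1
6) 0|0|2|1|1|0
3|2|1|2|1|3
0|2|1|3|1|3
3|2|0|1|2|1
2|3|1|2|1|1
7) 0|0|2|1|1|1
3|2|1|2|2|1
0|2|1|3|2|0
3|2|0|1|2|2
2|3|1|2|1|1
8) 0|0|2|1|1|1
3|2|1|2|2|2
0|2|1|3|2|0
3|2|0|1|2|2
2|3|1|2|1|1
9) 0|0|2|1|1|1
3|2|1|2|2|3
0|2|1|3|2|0
3|2|0|1|2|2
2|3|1|2|1|1
10) 0|0|2|1|1|2
3|2|1|2|3|0
0|2|1|3|2|1
3|2|0|1|2|2
2|3|1|2|1|1
11) 0|0|2|1|1|2
3|2|1|2|3|1
0|2|1|3|2|1
3|2|0|1|2|2
2|3|1|2|1|1
12) 0|0|2|1|1|2
3|2|1|2|3|2
0|2|1|3|2|1
3|2|0|1|2|2
2|3|1|2|1|1
13) 0|0|2|1|1|2
3|2|1|2|3|3
0|2|1|3|2|1
3|2|0|1|2|2
2|3|1|2|1|1
14) 0|0|2|1|2|3
3|2|1|3|0|1
0|2|1|3|3|2
3|2|0|1|2|2
2|3|1|2|1|1
15) 0|0|2|1|2|3
3|2|1|3|0|2
0|2|1|3|3|2
3|2|0|1|2|2
2|3|1|2|1|1
16) 0|0|2|1|2|3
3|2|1|3|0|3
0|2|1|3|3|2
3|2|0|1|2|2
2|3|1|2|1|1
17) 0|0|2|1|3|0
3|2|1|3|1|1
0|2|1|3|3|3
3|2|0|1|2|2
2|3|1|2|1|1
18) 0|0|2|1|3|0
3|2|1|3|1|2
0|2|1|3|3|3
3|2|0|1|2|2
2|3|1|2|1|1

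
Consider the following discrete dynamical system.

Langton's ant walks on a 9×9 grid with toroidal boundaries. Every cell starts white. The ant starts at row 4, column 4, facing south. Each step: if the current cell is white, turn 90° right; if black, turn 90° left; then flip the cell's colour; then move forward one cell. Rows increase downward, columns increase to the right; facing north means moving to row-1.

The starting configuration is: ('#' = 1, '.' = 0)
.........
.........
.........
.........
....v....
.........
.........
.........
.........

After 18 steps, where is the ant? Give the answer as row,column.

[0] .........
.........
.........
.........
....v....
.........
.........
.........
.........
[1] .........
.........
.........
.........
...<#....
.........
.........
.........
.........
[2] .........
.........
.........
...^.....
...##....
.........
.........
.........
.........
[3] .........
.........
.........
...#>....
...##....
.........
.........
.........
.........
[4] .........
.........
.........
...##....
...#v....
.........
.........
.........
.........
[5] .........
.........
.........
...##....
...#.>...
.........
.........
.........
.........
[6] .........
.........
.........
...##....
...#.#...
.....v...
.........
.........
.........
[7] .........
.........
.........
...##....
...#.#...
....<#...
.........
.........
.........
[8] .........
.........
.........
...##....
...#^#...
....##...
.........
.........
.........
[9] .........
.........
.........
...##....
...##>...
....##...
.........
.........
.........
[10] .........
.........
.........
...##^...
...##....
....##...
.........
.........
.........
[11] .........
.........
.........
...###>..
...##....
....##...
.........
.........
.........
[12] .........
.........
.........
...####..
...##.v..
....##...
.........
.........
.........
[13] .........
.........
.........
...####..
...##<#..
....##...
.........
.........
.........
[14] .........
.........
.........
...##^#..
...####..
....##...
.........
.........
.........
[15] .........
.........
.........
...#<.#..
...####..
....##...
.........
.........
.........
[16] .........
.........
.........
...#..#..
...#v##..
....##...
.........
.........
.........
[17] .........
.........
.........
...#..#..
...#.>#..
....##...
.........
.........
.........
[18] .........
.........
.........
...#.^#..
...#..#..
....##...
.........
.........
.........

3,5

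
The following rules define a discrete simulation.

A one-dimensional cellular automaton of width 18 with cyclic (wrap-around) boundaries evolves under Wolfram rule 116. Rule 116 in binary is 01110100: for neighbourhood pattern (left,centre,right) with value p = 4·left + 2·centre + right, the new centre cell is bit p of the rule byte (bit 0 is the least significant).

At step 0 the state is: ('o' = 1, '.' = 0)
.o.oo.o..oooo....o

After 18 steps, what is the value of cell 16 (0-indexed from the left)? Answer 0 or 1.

0

t=0: .o.oo.o..oooo....o
t=1: ooo.oooo....oo...o
t=2: ..oo...oo....oo...
t=3: ...oo...oo....oo..
t=4: ....oo...oo....oo.
t=5: .....oo...oo....oo
t=6: o.....oo...oo....o
t=7: oo.....oo...oo....
t=8: .oo.....oo...oo...
t=9: ..oo.....oo...oo..
t=10: ...oo.....oo...oo.
t=11: ....oo.....oo...oo
t=12: o....oo.....oo...o
t=13: oo....oo.....oo...
t=14: .oo....oo.....oo..
t=15: ..oo....oo.....oo.
t=16: ...oo....oo.....oo
t=17: o...oo....oo.....o
t=18: oo...oo....oo.....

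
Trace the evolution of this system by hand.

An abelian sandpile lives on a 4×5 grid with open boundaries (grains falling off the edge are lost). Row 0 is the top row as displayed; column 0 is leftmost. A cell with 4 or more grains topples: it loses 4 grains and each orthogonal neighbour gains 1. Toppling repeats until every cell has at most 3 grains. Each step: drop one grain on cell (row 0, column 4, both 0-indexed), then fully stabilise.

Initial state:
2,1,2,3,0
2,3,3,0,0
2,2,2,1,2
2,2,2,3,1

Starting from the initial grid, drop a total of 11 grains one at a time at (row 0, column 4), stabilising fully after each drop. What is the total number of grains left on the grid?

k=0  2,1,2,3,0
2,3,3,0,0
2,2,2,1,2
2,2,2,3,1
k=1  2,1,2,3,1
2,3,3,0,0
2,2,2,1,2
2,2,2,3,1
k=2  2,1,2,3,2
2,3,3,0,0
2,2,2,1,2
2,2,2,3,1
k=3  2,1,2,3,3
2,3,3,0,0
2,2,2,1,2
2,2,2,3,1
k=4  2,1,3,0,1
2,3,3,1,1
2,2,2,1,2
2,2,2,3,1
k=5  2,1,3,0,2
2,3,3,1,1
2,2,2,1,2
2,2,2,3,1
k=6  2,1,3,0,3
2,3,3,1,1
2,2,2,1,2
2,2,2,3,1
k=7  2,1,3,1,0
2,3,3,1,2
2,2,2,1,2
2,2,2,3,1
k=8  2,1,3,1,1
2,3,3,1,2
2,2,2,1,2
2,2,2,3,1
k=9  2,1,3,1,2
2,3,3,1,2
2,2,2,1,2
2,2,2,3,1
k=10  2,1,3,1,3
2,3,3,1,2
2,2,2,1,2
2,2,2,3,1
k=11  2,1,3,2,0
2,3,3,1,3
2,2,2,1,2
2,2,2,3,1

39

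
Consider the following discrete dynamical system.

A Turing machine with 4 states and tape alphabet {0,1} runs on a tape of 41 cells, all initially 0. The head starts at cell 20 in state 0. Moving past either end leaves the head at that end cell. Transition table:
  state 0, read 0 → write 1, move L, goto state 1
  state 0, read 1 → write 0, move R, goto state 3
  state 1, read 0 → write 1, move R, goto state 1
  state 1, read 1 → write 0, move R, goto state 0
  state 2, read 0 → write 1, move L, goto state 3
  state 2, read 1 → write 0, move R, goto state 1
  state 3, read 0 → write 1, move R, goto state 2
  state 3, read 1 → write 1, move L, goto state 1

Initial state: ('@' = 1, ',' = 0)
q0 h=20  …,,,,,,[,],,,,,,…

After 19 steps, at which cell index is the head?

25

0) q0 h=20  …,,,,,,[,],,,,,,…
1) q1 h=19  …,,,,,,[,]@,,,,,…
2) q1 h=20  …,,,,,@[@],,,,,,…
3) q0 h=21  …,,,,@,[,],,,,,,…
4) q1 h=20  …,,,,,@[,]@,,,,,…
5) q1 h=21  …,,,,@@[@],,,,,,…
6) q0 h=22  …,,,@@,[,],,,,,,…
7) q1 h=21  …,,,,@@[,]@,,,,,…
8) q1 h=22  …,,,@@@[@],,,,,,…
9) q0 h=23  …,,@@@,[,],,,,,,…
10) q1 h=22  …,,,@@@[,]@,,,,,…
11) q1 h=23  …,,@@@@[@],,,,,,…
12) q0 h=24  …,@@@@,[,],,,,,,…
13) q1 h=23  …,,@@@@[,]@,,,,,…
14) q1 h=24  …,@@@@@[@],,,,,,…
15) q0 h=25  …@@@@@,[,],,,,,,…
16) q1 h=24  …,@@@@@[,]@,,,,,…
17) q1 h=25  …@@@@@@[@],,,,,,…
18) q0 h=26  …@@@@@,[,],,,,,,…
19) q1 h=25  …@@@@@@[,]@,,,,,…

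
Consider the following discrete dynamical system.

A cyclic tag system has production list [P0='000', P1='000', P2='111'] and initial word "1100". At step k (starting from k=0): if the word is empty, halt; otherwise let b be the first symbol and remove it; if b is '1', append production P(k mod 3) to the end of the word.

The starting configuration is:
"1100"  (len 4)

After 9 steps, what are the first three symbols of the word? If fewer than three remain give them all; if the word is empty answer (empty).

k=0  "1100"  (len 4)
k=1  "100000"  (len 6)
k=2  "00000000"  (len 8)
k=3  "0000000"  (len 7)
k=4  "000000"  (len 6)
k=5  "00000"  (len 5)
k=6  "0000"  (len 4)
k=7  "000"  (len 3)
k=8  "00"  (len 2)
k=9  "0"  (len 1)

0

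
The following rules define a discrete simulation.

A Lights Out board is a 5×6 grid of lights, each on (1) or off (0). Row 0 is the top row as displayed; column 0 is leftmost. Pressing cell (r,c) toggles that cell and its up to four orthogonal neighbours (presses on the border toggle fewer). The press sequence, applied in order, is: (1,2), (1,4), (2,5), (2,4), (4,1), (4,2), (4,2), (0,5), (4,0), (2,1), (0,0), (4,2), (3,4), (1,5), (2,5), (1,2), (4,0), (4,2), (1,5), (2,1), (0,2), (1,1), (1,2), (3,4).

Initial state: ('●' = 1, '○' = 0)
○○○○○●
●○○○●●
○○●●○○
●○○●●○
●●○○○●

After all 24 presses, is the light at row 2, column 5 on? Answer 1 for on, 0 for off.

0) ○○○○○●
●○○○●●
○○●●○○
●○○●●○
●●○○○●
1) ○○●○○●
●●●●●●
○○○●○○
●○○●●○
●●○○○●
2) ○○●○●●
●●●○○○
○○○●●○
●○○●●○
●●○○○●
3) ○○●○●●
●●●○○●
○○○●○●
●○○●●●
●●○○○●
4) ○○●○●●
●●●○●●
○○○○●○
●○○●○●
●●○○○●
5) ○○●○●●
●●●○●●
○○○○●○
●●○●○●
○○●○○●
6) ○○●○●●
●●●○●●
○○○○●○
●●●●○●
○●○●○●
7) ○○●○●●
●●●○●●
○○○○●○
●●○●○●
○○●○○●
8) ○○●○○○
●●●○●○
○○○○●○
●●○●○●
○○●○○●
9) ○○●○○○
●●●○●○
○○○○●○
○●○●○●
●●●○○●
10) ○○●○○○
●○●○●○
●●●○●○
○○○●○●
●●●○○●
11) ●●●○○○
○○●○●○
●●●○●○
○○○●○●
●●●○○●
12) ●●●○○○
○○●○●○
●●●○●○
○○●●○●
●○○●○●
13) ●●●○○○
○○●○●○
●●●○○○
○○●○●○
●○○●●●
14) ●●●○○●
○○●○○●
●●●○○●
○○●○●○
●○○●●●
15) ●●●○○●
○○●○○○
●●●○●○
○○●○●●
●○○●●●
16) ●●○○○●
○●○●○○
●●○○●○
○○●○●●
●○○●●●
17) ●●○○○●
○●○●○○
●●○○●○
●○●○●●
○●○●●●
18) ●●○○○●
○●○●○○
●●○○●○
●○○○●●
○○●○●●
19) ●●○○○○
○●○●●●
●●○○●●
●○○○●●
○○●○●●
20) ●●○○○○
○○○●●●
○○●○●●
●●○○●●
○○●○●●
21) ●○●●○○
○○●●●●
○○●○●●
●●○○●●
○○●○●●
22) ●●●●○○
●●○●●●
○●●○●●
●●○○●●
○○●○●●
23) ●●○●○○
●○●○●●
○●○○●●
●●○○●●
○○●○●●
24) ●●○●○○
●○●○●●
○●○○○●
●●○●○○
○○●○○●

1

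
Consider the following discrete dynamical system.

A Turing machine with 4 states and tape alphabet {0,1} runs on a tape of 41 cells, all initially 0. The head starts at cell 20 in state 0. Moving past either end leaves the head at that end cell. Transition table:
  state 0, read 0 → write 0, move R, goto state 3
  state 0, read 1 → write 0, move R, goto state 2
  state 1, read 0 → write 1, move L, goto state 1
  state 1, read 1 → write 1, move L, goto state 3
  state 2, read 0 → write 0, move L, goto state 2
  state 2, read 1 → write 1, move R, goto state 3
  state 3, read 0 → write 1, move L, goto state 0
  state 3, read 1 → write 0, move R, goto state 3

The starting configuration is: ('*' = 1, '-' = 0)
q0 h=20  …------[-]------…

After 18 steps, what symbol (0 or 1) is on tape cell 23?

t=0: q0 h=20  …------[-]------…
t=1: q3 h=21  …------[-]------…
t=2: q0 h=20  …------[-]*-----…
t=3: q3 h=21  …------[*]------…
t=4: q3 h=22  …------[-]------…
t=5: q0 h=21  …------[-]*-----…
t=6: q3 h=22  …------[*]------…
t=7: q3 h=23  …------[-]------…
t=8: q0 h=22  …------[-]*-----…
t=9: q3 h=23  …------[*]------…
t=10: q3 h=24  …------[-]------…
t=11: q0 h=23  …------[-]*-----…
t=12: q3 h=24  …------[*]------…
t=13: q3 h=25  …------[-]------…
t=14: q0 h=24  …------[-]*-----…
t=15: q3 h=25  …------[*]------…
t=16: q3 h=26  …------[-]------…
t=17: q0 h=25  …------[-]*-----…
t=18: q3 h=26  …------[*]------…

0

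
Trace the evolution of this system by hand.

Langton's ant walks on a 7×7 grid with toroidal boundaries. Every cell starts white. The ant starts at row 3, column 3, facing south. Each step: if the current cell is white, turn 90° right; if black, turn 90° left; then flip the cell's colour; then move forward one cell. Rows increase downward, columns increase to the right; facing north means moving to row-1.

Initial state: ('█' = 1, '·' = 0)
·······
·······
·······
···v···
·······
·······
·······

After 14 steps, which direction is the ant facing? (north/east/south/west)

north

0) ·······
·······
·······
···v···
·······
·······
·······
1) ·······
·······
·······
··<█···
·······
·······
·······
2) ·······
·······
··^····
··██···
·······
·······
·······
3) ·······
·······
··█>···
··██···
·······
·······
·······
4) ·······
·······
··██···
··█v···
·······
·······
·······
5) ·······
·······
··██···
··█·>··
·······
·······
·······
6) ·······
·······
··██···
··█·█··
····v··
·······
·······
7) ·······
·······
··██···
··█·█··
···<█··
·······
·······
8) ·······
·······
··██···
··█^█··
···██··
·······
·······
9) ·······
·······
··██···
··██>··
···██··
·······
·······
10) ·······
·······
··██^··
··██···
···██··
·······
·······
11) ·······
·······
··███>·
··██···
···██··
·······
·······
12) ·······
·······
··████·
··██·v·
···██··
·······
·······
13) ·······
·······
··████·
··██<█·
···██··
·······
·······
14) ·······
·······
··██^█·
··████·
···██··
·······
·······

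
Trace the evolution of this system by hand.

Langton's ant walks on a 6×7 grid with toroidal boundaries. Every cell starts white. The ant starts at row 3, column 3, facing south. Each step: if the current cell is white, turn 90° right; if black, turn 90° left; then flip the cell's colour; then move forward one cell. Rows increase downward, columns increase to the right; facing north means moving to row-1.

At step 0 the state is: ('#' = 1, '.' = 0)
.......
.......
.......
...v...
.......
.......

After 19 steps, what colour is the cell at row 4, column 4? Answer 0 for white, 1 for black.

[0] .......
.......
.......
...v...
.......
.......
[1] .......
.......
.......
..<#...
.......
.......
[2] .......
.......
..^....
..##...
.......
.......
[3] .......
.......
..#>...
..##...
.......
.......
[4] .......
.......
..##...
..#v...
.......
.......
[5] .......
.......
..##...
..#.>..
.......
.......
[6] .......
.......
..##...
..#.#..
....v..
.......
[7] .......
.......
..##...
..#.#..
...<#..
.......
[8] .......
.......
..##...
..#^#..
...##..
.......
[9] .......
.......
..##...
..##>..
...##..
.......
[10] .......
.......
..##^..
..##...
...##..
.......
[11] .......
.......
..###>.
..##...
...##..
.......
[12] .......
.......
..####.
..##.v.
...##..
.......
[13] .......
.......
..####.
..##<#.
...##..
.......
[14] .......
.......
..##^#.
..####.
...##..
.......
[15] .......
.......
..#<.#.
..####.
...##..
.......
[16] .......
.......
..#..#.
..#v##.
...##..
.......
[17] .......
.......
..#..#.
..#.>#.
...##..
.......
[18] .......
.......
..#.^#.
..#..#.
...##..
.......
[19] .......
.......
..#.#>.
..#..#.
...##..
.......

1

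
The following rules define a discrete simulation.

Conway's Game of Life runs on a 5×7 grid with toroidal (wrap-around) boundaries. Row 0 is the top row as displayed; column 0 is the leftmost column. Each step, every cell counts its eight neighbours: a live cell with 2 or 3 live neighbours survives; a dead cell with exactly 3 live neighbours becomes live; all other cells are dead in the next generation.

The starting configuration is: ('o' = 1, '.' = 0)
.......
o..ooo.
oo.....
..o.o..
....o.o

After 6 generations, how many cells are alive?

14

[0] .......
o..ooo.
oo.....
..o.o..
....o.o
[1] ...o..o
oo..o.o
ooo..oo
oo.o.o.
...o.o.
[2] ..oo..o
...oo..
...o...
...o.o.
o..o.o.
[3] ..o..oo
....o..
..oo...
..oo..o
...o.o.
[4] ...o.oo
..o.oo.
..o.o..
.......
...o.o.
[5] ..oo..o
..o...o
....oo.
...oo..
.....oo
[6] o.oo..o
..o.o.o
....oo.
...o..o
..o..oo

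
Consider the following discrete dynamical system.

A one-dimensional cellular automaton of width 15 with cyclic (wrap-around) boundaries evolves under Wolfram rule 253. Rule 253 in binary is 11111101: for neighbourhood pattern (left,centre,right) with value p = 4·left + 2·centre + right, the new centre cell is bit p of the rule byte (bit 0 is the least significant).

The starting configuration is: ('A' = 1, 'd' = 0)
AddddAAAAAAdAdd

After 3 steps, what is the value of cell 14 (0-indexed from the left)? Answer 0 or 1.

1

step 0: AddddAAAAAAdAdd
step 1: AAAAdAAAAAAAAAd
step 2: AAAAAAAAAAAAAAA
step 3: AAAAAAAAAAAAAAA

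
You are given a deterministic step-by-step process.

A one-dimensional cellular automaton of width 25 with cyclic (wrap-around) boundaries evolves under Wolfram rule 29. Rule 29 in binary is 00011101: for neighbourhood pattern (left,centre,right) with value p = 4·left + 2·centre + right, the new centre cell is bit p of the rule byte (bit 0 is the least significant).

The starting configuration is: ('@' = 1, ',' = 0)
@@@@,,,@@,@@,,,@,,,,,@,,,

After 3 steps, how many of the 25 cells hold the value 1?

t=0: @@@@,,,@@,@@,,,@,,,,,@,,,
t=1: @,,,@@,@,,@,@@,@@@@@,@@@,
t=2: @@@,@,,@@,@,@,,@,,,,,@,,,
t=3: @,,,@@,@,,@,@@,@@@@@,@@@,

15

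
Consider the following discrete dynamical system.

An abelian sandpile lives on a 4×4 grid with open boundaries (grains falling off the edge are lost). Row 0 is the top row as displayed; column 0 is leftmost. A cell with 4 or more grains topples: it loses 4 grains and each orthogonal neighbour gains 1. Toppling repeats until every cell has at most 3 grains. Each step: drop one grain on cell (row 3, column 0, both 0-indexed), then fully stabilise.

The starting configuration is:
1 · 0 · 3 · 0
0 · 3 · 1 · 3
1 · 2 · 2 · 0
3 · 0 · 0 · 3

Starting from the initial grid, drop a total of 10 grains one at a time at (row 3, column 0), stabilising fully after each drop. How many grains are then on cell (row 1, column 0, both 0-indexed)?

t=0: 1 · 0 · 3 · 0
0 · 3 · 1 · 3
1 · 2 · 2 · 0
3 · 0 · 0 · 3
t=1: 1 · 0 · 3 · 0
0 · 3 · 1 · 3
2 · 2 · 2 · 0
0 · 1 · 0 · 3
t=2: 1 · 0 · 3 · 0
0 · 3 · 1 · 3
2 · 2 · 2 · 0
1 · 1 · 0 · 3
t=3: 1 · 0 · 3 · 0
0 · 3 · 1 · 3
2 · 2 · 2 · 0
2 · 1 · 0 · 3
t=4: 1 · 0 · 3 · 0
0 · 3 · 1 · 3
2 · 2 · 2 · 0
3 · 1 · 0 · 3
t=5: 1 · 0 · 3 · 0
0 · 3 · 1 · 3
3 · 2 · 2 · 0
0 · 2 · 0 · 3
t=6: 1 · 0 · 3 · 0
0 · 3 · 1 · 3
3 · 2 · 2 · 0
1 · 2 · 0 · 3
t=7: 1 · 0 · 3 · 0
0 · 3 · 1 · 3
3 · 2 · 2 · 0
2 · 2 · 0 · 3
t=8: 1 · 0 · 3 · 0
0 · 3 · 1 · 3
3 · 2 · 2 · 0
3 · 2 · 0 · 3
t=9: 1 · 0 · 3 · 0
1 · 3 · 1 · 3
0 · 3 · 2 · 0
1 · 3 · 0 · 3
t=10: 1 · 0 · 3 · 0
1 · 3 · 1 · 3
0 · 3 · 2 · 0
2 · 3 · 0 · 3

1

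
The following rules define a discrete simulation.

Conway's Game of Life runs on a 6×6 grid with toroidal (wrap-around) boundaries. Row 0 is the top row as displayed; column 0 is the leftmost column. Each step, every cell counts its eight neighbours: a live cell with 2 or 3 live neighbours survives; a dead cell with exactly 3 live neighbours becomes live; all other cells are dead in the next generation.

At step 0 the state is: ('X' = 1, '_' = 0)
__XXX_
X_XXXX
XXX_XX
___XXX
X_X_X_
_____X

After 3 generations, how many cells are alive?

k=0  __XXX_
X_XXXX
XXX_XX
___XXX
X_X_X_
_____X
k=1  XXX___
______
______
______
X_____
_XX__X
k=2  X_X___
_X____
______
______
XX____
__X__X
k=3  X_X___
_X____
______
______
XX____
__X__X

7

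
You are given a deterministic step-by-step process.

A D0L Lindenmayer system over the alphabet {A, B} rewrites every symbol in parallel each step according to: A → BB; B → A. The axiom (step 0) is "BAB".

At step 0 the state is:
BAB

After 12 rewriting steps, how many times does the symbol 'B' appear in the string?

128

t=0: BAB
t=1: ABBA
t=2: BBAABB
t=3: AABBBBAA
t=4: BBBBAAAABBBB
t=5: AAAABBBBBBBBAAAA
t=6: BBBBBBBBAAAAAAAABBBBBBBB
t=7: AAAAAAAABBBBBBBBBBBBBBBBAAAAAAAA
t=8: BBBBBBBBBBBBBBBBAAAAAAAAAAAAAAAABBBBBBBBBBBBBBBB
t=9: AAAAAAAAAAAAAAAABBBBBBBBBBBBBBBBBBBBBBBBBBBBBBBBAAAAAAAAAAAAAAAA
t=10: BBBBBBBBBBBBBBBBBBBBBBBBBBBBBBBBAAAAAAAAAAAAAAAAAAAAAAAAAAAAAAAABBBBBBBBBBBBBBBBBBBBBBBBBBBBBBBB
t=11: AAAAAAAAAAAAAAAAAAAAAAAAAAAAAAAABBBBBBBBBBBBBBBBBBBBBBBBBB…BBBBBBBBBBBBBBBBBBBBBBBBBBAAAAAAAAAAAAAAAAAAAAAAAAAAAAAAAA  (len 128)
t=12: BBBBBBBBBBBBBBBBBBBBBBBBBBBBBBBBBBBBBBBBBBBBBBBBBBBBBBBBBB…BBBBBBBBBBBBBBBBBBBBBBBBBBBBBBBBBBBBBBBBBBBBBBBBBBBBBBBBBB  (len 192)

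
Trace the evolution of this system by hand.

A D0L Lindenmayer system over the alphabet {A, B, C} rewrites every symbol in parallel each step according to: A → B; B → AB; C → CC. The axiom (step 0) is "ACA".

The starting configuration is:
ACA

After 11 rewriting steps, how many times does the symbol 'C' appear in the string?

2048

[0] ACA
[1] BCCB
[2] ABCCCCAB
[3] BABCCCCCCCCBAB
[4] ABBABCCCCCCCCCCCCCCCCABBAB
[5] BABABBABCCCCCCCCCCCCCCCCCCCCCCCCCCCCCCCCBABABBAB
[6] ABBABBABABBABCCCCCCCCCCCCCCCCCCCCCCCCCCCCCCCCCCCCCCCCCCCCCCCCCCCCCCCCCCCCCCCCABBABBABABBAB
[7] BABABBABABBABBABABBABCCCCCCCCCCCCCCCCCCCCCCCCCCCCCCCCCCCCC…CCCCCCCCCCCCCCCCCCCCCCCCCCCCCCCCCCCCCBABABBABABBABBABABBAB  (len 170)
[8] ABBABBABABBABBABABBABABBABBABABBABCCCCCCCCCCCCCCCCCCCCCCCC…CCCCCCCCCCCCCCCCCCCCCCCCABBABBABABBABBABABBABABBABBABABBAB  (len 324)
[9] BABABBABABBABBABABBABABBABBABABBABBABABBABABBABBABABBABCCC…CCCBABABBABABBABBABABBABABBABBABABBABBABABBABABBABBABABBAB  (len 622)
[10] ABBABBABABBABBABABBABABBABBABABBABBABABBABABBABBABABBABABB…BABBABABBABABBABBABABBABABBABBABABBABBABABBABABBABBABABBAB  (len 1202)
[11] BABABBABABBABBABABBABABBABBABABBABBABABBABABBABBABABBABABB…BABBABABBABABBABBABABBABABBABBABABBABBABABBABABBABBABABBAB  (len 2336)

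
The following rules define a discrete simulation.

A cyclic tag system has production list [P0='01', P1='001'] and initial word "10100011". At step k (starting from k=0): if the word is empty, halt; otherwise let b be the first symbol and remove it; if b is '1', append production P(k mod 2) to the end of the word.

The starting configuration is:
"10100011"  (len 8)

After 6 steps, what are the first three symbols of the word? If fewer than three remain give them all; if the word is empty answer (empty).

[0] "10100011"  (len 8)
[1] "010001101"  (len 9)
[2] "10001101"  (len 8)
[3] "000110101"  (len 9)
[4] "00110101"  (len 8)
[5] "0110101"  (len 7)
[6] "110101"  (len 6)

110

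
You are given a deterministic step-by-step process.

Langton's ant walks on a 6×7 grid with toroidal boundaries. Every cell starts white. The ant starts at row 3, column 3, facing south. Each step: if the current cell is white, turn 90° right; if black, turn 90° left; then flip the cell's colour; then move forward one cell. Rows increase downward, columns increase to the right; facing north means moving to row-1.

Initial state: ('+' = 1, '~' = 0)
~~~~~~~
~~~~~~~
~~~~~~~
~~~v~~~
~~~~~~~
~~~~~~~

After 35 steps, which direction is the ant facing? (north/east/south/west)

t=0: ~~~~~~~
~~~~~~~
~~~~~~~
~~~v~~~
~~~~~~~
~~~~~~~
t=1: ~~~~~~~
~~~~~~~
~~~~~~~
~~<+~~~
~~~~~~~
~~~~~~~
t=2: ~~~~~~~
~~~~~~~
~~^~~~~
~~++~~~
~~~~~~~
~~~~~~~
t=3: ~~~~~~~
~~~~~~~
~~+>~~~
~~++~~~
~~~~~~~
~~~~~~~
t=4: ~~~~~~~
~~~~~~~
~~++~~~
~~+v~~~
~~~~~~~
~~~~~~~
t=5: ~~~~~~~
~~~~~~~
~~++~~~
~~+~>~~
~~~~~~~
~~~~~~~
t=6: ~~~~~~~
~~~~~~~
~~++~~~
~~+~+~~
~~~~v~~
~~~~~~~
t=7: ~~~~~~~
~~~~~~~
~~++~~~
~~+~+~~
~~~<+~~
~~~~~~~
t=8: ~~~~~~~
~~~~~~~
~~++~~~
~~+^+~~
~~~++~~
~~~~~~~
t=9: ~~~~~~~
~~~~~~~
~~++~~~
~~++>~~
~~~++~~
~~~~~~~
t=10: ~~~~~~~
~~~~~~~
~~++^~~
~~++~~~
~~~++~~
~~~~~~~
t=11: ~~~~~~~
~~~~~~~
~~+++>~
~~++~~~
~~~++~~
~~~~~~~
t=12: ~~~~~~~
~~~~~~~
~~++++~
~~++~v~
~~~++~~
~~~~~~~
t=13: ~~~~~~~
~~~~~~~
~~++++~
~~++<+~
~~~++~~
~~~~~~~
t=14: ~~~~~~~
~~~~~~~
~~++^+~
~~++++~
~~~++~~
~~~~~~~
t=15: ~~~~~~~
~~~~~~~
~~+<~+~
~~++++~
~~~++~~
~~~~~~~
t=16: ~~~~~~~
~~~~~~~
~~+~~+~
~~+v++~
~~~++~~
~~~~~~~
t=17: ~~~~~~~
~~~~~~~
~~+~~+~
~~+~>+~
~~~++~~
~~~~~~~
t=18: ~~~~~~~
~~~~~~~
~~+~^+~
~~+~~+~
~~~++~~
~~~~~~~
t=19: ~~~~~~~
~~~~~~~
~~+~+>~
~~+~~+~
~~~++~~
~~~~~~~
t=20: ~~~~~~~
~~~~~^~
~~+~+~~
~~+~~+~
~~~++~~
~~~~~~~
t=21: ~~~~~~~
~~~~~+>
~~+~+~~
~~+~~+~
~~~++~~
~~~~~~~
t=22: ~~~~~~~
~~~~~++
~~+~+~v
~~+~~+~
~~~++~~
~~~~~~~
t=23: ~~~~~~~
~~~~~++
~~+~+<+
~~+~~+~
~~~++~~
~~~~~~~
t=24: ~~~~~~~
~~~~~^+
~~+~+++
~~+~~+~
~~~++~~
~~~~~~~
t=25: ~~~~~~~
~~~~<~+
~~+~+++
~~+~~+~
~~~++~~
~~~~~~~
t=26: ~~~~^~~
~~~~+~+
~~+~+++
~~+~~+~
~~~++~~
~~~~~~~
t=27: ~~~~+>~
~~~~+~+
~~+~+++
~~+~~+~
~~~++~~
~~~~~~~
t=28: ~~~~++~
~~~~+v+
~~+~+++
~~+~~+~
~~~++~~
~~~~~~~
t=29: ~~~~++~
~~~~<++
~~+~+++
~~+~~+~
~~~++~~
~~~~~~~
t=30: ~~~~++~
~~~~~++
~~+~v++
~~+~~+~
~~~++~~
~~~~~~~
t=31: ~~~~++~
~~~~~++
~~+~~>+
~~+~~+~
~~~++~~
~~~~~~~
t=32: ~~~~++~
~~~~~^+
~~+~~~+
~~+~~+~
~~~++~~
~~~~~~~
t=33: ~~~~++~
~~~~<~+
~~+~~~+
~~+~~+~
~~~++~~
~~~~~~~
t=34: ~~~~^+~
~~~~+~+
~~+~~~+
~~+~~+~
~~~++~~
~~~~~~~
t=35: ~~~<~+~
~~~~+~+
~~+~~~+
~~+~~+~
~~~++~~
~~~~~~~

west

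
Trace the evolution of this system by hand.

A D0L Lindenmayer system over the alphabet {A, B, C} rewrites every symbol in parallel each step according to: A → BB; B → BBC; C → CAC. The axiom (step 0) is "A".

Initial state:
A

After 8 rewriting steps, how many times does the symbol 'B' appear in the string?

0) A
1) BB
2) BBCBBC
3) BBCBBCCACBBCBBCCAC
4) BBCBBCCACBBCBBCCACCACBBCACBBCBBCCACBBCBBCCACCACBBCAC
5) BBCBBCCACBBCBBCCACCACBBCACBBCBBCCACBBCBBCCACCACBBCACCACBBC…ACCACBBCACBBCBBCCACBBCBBCCACCACBBCACCACBBCACBBCBBCCACBBCAC  (len 148)
6) BBCBBCCACBBCBBCCACCACBBCACBBCBBCCACBBCBBCCACCACBBCACCACBBC…BCACBBCBBCCACBBCACBBCBBCCACBBCBBCCACCACBBCACBBCBBCCACBBCAC  (len 420)
7) BBCBBCCACBBCBBCCACCACBBCACBBCBBCCACBBCBBCCACCACBBCACCACBBC…BCACBBCBBCCACBBCACBBCBBCCACBBCBBCCACCACBBCACBBCBBCCACBBCAC  (len 1192)
8) BBCBBCCACBBCBBCCACCACBBCACBBCBBCCACBBCBBCCACCACBBCACCACBBC…BCACBBCBBCCACBBCACBBCBBCCACBBCBBCCACCACBBCACBBCBBCCACBBCAC  (len 3384)

1296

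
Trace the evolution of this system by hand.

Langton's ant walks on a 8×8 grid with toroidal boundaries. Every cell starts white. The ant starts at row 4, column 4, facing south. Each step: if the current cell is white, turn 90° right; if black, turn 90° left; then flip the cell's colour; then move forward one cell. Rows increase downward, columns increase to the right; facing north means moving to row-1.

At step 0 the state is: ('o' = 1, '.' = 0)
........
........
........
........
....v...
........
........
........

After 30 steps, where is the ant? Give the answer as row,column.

3,5

0) ........
........
........
........
....v...
........
........
........
1) ........
........
........
........
...<o...
........
........
........
2) ........
........
........
...^....
...oo...
........
........
........
3) ........
........
........
...o>...
...oo...
........
........
........
4) ........
........
........
...oo...
...ov...
........
........
........
5) ........
........
........
...oo...
...o.>..
........
........
........
6) ........
........
........
...oo...
...o.o..
.....v..
........
........
7) ........
........
........
...oo...
...o.o..
....<o..
........
........
8) ........
........
........
...oo...
...o^o..
....oo..
........
........
9) ........
........
........
...oo...
...oo>..
....oo..
........
........
10) ........
........
........
...oo^..
...oo...
....oo..
........
........
11) ........
........
........
...ooo>.
...oo...
....oo..
........
........
12) ........
........
........
...oooo.
...oo.v.
....oo..
........
........
13) ........
........
........
...oooo.
...oo<o.
....oo..
........
........
14) ........
........
........
...oo^o.
...oooo.
....oo..
........
........
15) ........
........
........
...o<.o.
...oooo.
....oo..
........
........
16) ........
........
........
...o..o.
...ovoo.
....oo..
........
........
17) ........
........
........
...o..o.
...o.>o.
....oo..
........
........
18) ........
........
........
...o.^o.
...o..o.
....oo..
........
........
19) ........
........
........
...o.o>.
...o..o.
....oo..
........
........
20) ........
........
......^.
...o.o..
...o..o.
....oo..
........
........
21) ........
........
......o>
...o.o..
...o..o.
....oo..
........
........
22) ........
........
......oo
...o.o.v
...o..o.
....oo..
........
........
23) ........
........
......oo
...o.o<o
...o..o.
....oo..
........
........
24) ........
........
......^o
...o.ooo
...o..o.
....oo..
........
........
25) ........
........
.....<.o
...o.ooo
...o..o.
....oo..
........
........
26) ........
.....^..
.....o.o
...o.ooo
...o..o.
....oo..
........
........
27) ........
.....o>.
.....o.o
...o.ooo
...o..o.
....oo..
........
........
28) ........
.....oo.
.....ovo
...o.ooo
...o..o.
....oo..
........
........
29) ........
.....oo.
.....<oo
...o.ooo
...o..o.
....oo..
........
........
30) ........
.....oo.
......oo
...o.voo
...o..o.
....oo..
........
........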